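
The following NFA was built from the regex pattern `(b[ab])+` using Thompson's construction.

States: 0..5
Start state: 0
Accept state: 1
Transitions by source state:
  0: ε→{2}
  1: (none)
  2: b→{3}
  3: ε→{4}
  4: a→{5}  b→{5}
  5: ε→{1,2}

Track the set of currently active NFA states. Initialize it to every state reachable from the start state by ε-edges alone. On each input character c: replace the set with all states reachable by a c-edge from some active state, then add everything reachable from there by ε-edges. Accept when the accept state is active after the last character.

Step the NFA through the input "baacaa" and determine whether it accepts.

S₀ = ε-closure({0}) = {0,2}
'b' @ 1: {3,4}
'a' @ 2: {1,2,5}  ✓accept
'a' @ 3: {}  — dead — no transitions
rest 'caa' ignored (set empty)
final: {}; accept 1 not in set

Answer: REJECT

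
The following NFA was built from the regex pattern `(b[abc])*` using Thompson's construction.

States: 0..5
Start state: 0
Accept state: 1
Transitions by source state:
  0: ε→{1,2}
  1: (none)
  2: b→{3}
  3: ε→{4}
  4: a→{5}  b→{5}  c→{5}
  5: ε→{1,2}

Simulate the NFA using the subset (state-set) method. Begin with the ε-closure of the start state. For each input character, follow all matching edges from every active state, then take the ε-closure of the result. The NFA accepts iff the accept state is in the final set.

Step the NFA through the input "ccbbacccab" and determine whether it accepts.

S₀ = ε-closure({0}) = {0,1,2}
'c' @ 1: {}  — no active states
rest 'cbbacccab' ignored (set empty)
after full input: {}  (accept=1 not in)

Answer: REJECT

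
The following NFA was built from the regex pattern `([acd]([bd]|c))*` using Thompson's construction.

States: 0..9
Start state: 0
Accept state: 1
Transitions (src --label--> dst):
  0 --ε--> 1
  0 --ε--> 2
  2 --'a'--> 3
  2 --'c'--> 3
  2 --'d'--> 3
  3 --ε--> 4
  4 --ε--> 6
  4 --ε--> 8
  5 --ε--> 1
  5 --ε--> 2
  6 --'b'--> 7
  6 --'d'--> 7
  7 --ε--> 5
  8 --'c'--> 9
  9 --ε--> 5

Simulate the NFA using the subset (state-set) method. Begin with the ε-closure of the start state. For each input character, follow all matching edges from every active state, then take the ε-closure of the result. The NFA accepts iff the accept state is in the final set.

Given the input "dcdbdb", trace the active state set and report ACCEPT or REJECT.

initial (ε-close {0}): {0,1,2}
'd' @ 1: {3,4,6,8}
'c' @ 2: {1,2,5,9}  ✓accept
'd' @ 3: {3,4,6,8}
'b' @ 4: {1,2,5,7}  ✓accept
'd' @ 5: {3,4,6,8}
'b' @ 6: {1,2,5,7}  ✓accept
after full input: {1,2,5,7}  (accept=1 in)

Answer: ACCEPT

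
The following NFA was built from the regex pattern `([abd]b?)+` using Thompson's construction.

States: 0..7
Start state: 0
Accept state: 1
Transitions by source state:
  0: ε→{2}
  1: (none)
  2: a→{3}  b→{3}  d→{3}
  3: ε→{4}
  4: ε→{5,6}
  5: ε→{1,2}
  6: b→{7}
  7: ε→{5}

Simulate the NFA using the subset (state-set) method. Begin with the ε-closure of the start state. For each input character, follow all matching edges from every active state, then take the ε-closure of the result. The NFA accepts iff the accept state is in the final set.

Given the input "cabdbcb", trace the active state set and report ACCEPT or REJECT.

Answer: REJECT

Steps:
initial (ε-close {0}): {0,2}
'c' @ 1: {}  — dead — no transitions
rest 'abdbcb' ignored (set empty)
end set {} — state 1 not in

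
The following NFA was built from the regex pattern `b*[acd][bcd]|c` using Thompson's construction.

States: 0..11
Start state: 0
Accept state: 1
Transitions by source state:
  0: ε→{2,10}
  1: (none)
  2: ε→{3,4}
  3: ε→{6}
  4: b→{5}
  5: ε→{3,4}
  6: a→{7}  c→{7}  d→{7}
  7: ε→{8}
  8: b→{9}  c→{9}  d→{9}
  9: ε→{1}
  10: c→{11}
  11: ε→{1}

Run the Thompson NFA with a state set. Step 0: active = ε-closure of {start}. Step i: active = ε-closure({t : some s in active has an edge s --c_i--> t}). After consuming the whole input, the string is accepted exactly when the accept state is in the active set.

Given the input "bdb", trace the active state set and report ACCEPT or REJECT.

S₀ = ε-closure({0}) = {0,2,3,4,6,10}
'b' @ 1: {3,4,5,6}
'd' @ 2: {7,8}
'b' @ 3: {1,9}  ✓accept
end set {1,9} — state 1 in

Answer: ACCEPT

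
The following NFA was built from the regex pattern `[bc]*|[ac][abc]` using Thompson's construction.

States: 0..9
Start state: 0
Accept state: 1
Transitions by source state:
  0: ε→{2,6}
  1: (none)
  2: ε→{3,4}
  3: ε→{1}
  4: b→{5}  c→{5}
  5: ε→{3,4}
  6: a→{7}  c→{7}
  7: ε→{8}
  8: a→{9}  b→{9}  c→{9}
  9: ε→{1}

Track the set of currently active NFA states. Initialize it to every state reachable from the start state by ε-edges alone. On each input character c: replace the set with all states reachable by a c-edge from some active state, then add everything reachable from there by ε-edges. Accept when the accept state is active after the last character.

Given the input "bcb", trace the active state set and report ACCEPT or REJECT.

Answer: ACCEPT

Steps:
initial (ε-close {0}): {0,1,2,3,4,6}
'b' @ 1: {1,3,4,5}  (accept∈set)
'c' @ 2: {1,3,4,5}  (accept∈set)
'b' @ 3: {1,3,4,5}  (accept∈set)
end set {1,3,4,5} — state 1 in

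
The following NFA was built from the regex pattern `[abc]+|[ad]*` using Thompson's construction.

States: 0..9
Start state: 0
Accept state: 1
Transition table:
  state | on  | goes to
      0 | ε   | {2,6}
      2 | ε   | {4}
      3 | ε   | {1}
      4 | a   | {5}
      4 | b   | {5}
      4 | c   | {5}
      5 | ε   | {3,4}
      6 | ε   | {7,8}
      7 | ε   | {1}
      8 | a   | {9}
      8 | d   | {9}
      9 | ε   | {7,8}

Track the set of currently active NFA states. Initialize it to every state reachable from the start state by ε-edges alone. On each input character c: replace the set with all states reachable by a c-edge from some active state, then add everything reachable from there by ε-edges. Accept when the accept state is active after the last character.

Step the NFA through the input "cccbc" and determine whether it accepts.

Answer: ACCEPT

Steps:
start: ε-closure({0}) = {0,1,2,4,6,7,8}
'c' @ 1: {1,3,4,5}  (accept∈set)
'c' @ 2: {1,3,4,5}  (accept∈set)
'c' @ 3: {1,3,4,5}  (accept∈set)
'b' @ 4: {1,3,4,5}  (accept∈set)
'c' @ 5: {1,3,4,5}  (accept∈set)
final: {1,3,4,5}; accept 1 in set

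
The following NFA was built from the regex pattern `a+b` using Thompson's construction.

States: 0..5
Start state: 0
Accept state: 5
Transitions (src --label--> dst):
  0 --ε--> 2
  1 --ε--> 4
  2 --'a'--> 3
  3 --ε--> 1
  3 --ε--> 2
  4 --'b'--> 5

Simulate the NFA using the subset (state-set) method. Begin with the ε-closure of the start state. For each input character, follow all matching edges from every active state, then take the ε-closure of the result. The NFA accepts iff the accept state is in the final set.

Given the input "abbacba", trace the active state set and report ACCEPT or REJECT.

start: ε-closure({0}) = {0,2}
'a' @ 1: {1,2,3,4}
'b' @ 2: {5}  [accepting]
'b' @ 3: {}  — state set empty
rest 'acba' ignored (set empty)
after full input: {}  (accept=5 not in)

Answer: REJECT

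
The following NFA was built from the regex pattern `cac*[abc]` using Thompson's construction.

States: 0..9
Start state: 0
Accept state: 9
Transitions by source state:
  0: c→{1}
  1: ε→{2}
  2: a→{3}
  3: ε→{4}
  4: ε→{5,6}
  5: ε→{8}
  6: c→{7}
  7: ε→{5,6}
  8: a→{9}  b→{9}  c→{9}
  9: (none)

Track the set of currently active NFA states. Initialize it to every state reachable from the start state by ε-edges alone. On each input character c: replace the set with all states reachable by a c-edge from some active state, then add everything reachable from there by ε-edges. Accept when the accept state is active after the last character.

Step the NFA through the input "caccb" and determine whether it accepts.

Answer: ACCEPT

Trace:
initial (ε-close {0}): {0}
'c' @ 1: {1,2}
'a' @ 2: {3,4,5,6,8}
'c' @ 3: {5,6,7,8,9}  [accepting]
'c' @ 4: {5,6,7,8,9}  [accepting]
'b' @ 5: {9}  [accepting]
after full input: {9}  (accept=9 in)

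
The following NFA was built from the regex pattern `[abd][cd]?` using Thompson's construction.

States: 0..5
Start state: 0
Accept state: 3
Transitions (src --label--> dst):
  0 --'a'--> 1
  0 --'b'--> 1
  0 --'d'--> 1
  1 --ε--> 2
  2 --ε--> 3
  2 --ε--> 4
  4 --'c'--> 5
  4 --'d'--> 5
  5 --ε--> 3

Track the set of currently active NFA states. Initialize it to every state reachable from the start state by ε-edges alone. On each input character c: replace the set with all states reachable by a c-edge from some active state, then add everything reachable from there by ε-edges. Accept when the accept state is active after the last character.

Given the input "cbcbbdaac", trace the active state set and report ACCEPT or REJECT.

start: ε-closure({0}) = {0}
'c' @ 1: {}  — dead — no transitions
rest 'bcbbdaac' ignored (set empty)
final: {}; accept 3 not in set

Answer: REJECT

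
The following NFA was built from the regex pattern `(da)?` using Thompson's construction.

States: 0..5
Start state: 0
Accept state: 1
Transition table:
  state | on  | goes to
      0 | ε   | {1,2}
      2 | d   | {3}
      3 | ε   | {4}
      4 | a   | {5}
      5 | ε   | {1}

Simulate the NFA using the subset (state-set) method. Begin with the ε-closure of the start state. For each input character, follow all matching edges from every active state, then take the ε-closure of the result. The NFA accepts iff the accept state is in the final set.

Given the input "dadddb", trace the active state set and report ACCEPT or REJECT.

initial (ε-close {0}): {0,1,2}
'd' @ 1: {3,4}
'a' @ 2: {1,5}  (accept∈set)
'd' @ 3: {}  — no active states
rest 'ddb' ignored (set empty)
final: {}; accept 1 not in set

Answer: REJECT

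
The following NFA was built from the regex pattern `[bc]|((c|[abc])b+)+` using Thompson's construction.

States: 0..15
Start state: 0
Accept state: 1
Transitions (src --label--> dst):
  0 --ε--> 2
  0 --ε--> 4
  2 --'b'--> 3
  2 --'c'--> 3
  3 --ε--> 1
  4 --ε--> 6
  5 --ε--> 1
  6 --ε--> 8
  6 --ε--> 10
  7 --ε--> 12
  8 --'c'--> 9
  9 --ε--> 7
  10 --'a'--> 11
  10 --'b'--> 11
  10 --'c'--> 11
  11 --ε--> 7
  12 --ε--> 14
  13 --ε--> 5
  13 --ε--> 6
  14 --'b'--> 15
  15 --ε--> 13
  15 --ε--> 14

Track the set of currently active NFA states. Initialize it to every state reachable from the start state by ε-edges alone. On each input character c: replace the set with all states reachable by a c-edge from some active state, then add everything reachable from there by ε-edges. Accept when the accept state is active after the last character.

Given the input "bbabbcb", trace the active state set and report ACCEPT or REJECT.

start: ε-closure({0}) = {0,2,4,6,8,10}
'b' @ 1: {1,3,7,11,12,14}  (accept∈set)
'b' @ 2: {1,5,6,8,10,13,14,15}  (accept∈set)
'a' @ 3: {7,11,12,14}
'b' @ 4: {1,5,6,8,10,13,14,15}  (accept∈set)
'b' @ 5: {1,5,6,7,8,10,11,12,13,14,15}  (accept∈set)
'c' @ 6: {7,9,11,12,14}
'b' @ 7: {1,5,6,8,10,13,14,15}  (accept∈set)
final: {1,5,6,8,10,13,14,15}; accept 1 in set

Answer: ACCEPT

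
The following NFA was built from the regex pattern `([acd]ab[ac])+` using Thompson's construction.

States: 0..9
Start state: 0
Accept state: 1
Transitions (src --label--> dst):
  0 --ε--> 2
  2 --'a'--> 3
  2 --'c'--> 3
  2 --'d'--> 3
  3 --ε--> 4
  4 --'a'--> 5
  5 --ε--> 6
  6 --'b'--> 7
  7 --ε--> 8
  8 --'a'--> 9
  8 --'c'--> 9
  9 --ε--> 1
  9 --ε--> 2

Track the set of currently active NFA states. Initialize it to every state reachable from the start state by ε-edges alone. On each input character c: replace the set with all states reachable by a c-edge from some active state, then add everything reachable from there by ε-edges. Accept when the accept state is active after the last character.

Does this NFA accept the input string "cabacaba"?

S₀ = ε-closure({0}) = {0,2}
'c' @ 1: {3,4}
'a' @ 2: {5,6}
'b' @ 3: {7,8}
'a' @ 4: {1,2,9}  [accepting]
'c' @ 5: {3,4}
'a' @ 6: {5,6}
'b' @ 7: {7,8}
'a' @ 8: {1,2,9}  [accepting]
final: {1,2,9}; accept 1 in set

Answer: ACCEPT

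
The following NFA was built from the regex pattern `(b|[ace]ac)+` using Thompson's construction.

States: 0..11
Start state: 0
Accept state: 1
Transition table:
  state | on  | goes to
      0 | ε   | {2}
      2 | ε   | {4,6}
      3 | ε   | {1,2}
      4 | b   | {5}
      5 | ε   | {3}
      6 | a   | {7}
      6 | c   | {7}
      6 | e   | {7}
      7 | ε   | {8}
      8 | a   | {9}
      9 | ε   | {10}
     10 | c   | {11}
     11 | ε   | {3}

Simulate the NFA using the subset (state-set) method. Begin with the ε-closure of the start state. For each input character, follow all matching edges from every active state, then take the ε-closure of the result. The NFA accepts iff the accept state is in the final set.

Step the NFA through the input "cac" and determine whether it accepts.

Answer: ACCEPT

Derivation:
initial (ε-close {0}): {0,2,4,6}
'c' @ 1: {7,8}
'a' @ 2: {9,10}
'c' @ 3: {1,2,3,4,6,11}  [accepting]
after full input: {1,2,3,4,6,11}  (accept=1 in)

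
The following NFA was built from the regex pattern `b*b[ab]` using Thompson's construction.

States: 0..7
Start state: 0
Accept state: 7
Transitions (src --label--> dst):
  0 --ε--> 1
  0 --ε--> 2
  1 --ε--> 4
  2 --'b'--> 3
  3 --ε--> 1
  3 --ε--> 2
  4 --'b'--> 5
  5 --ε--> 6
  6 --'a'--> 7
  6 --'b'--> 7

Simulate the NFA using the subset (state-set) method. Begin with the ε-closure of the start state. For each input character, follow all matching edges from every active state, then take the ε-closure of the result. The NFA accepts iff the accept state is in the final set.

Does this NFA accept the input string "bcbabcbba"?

start: ε-closure({0}) = {0,1,2,4}
'b' @ 1: {1,2,3,4,5,6}
'c' @ 2: {}  — dead — no transitions
rest 'babcbba' ignored (set empty)
end set {} — state 7 not in

Answer: REJECT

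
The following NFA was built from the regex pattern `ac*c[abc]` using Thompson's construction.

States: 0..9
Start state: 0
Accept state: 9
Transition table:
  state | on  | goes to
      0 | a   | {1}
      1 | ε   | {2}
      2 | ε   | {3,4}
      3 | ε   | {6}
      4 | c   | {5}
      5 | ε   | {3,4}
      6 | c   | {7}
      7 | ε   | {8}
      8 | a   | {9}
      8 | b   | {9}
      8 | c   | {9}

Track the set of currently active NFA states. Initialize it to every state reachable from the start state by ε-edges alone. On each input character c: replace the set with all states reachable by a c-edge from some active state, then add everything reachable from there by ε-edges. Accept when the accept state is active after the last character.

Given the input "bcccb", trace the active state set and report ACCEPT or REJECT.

S₀ = ε-closure({0}) = {0}
'b' @ 1: {}  — no active states
rest 'cccb' ignored (set empty)
final: {}; accept 9 not in set

Answer: REJECT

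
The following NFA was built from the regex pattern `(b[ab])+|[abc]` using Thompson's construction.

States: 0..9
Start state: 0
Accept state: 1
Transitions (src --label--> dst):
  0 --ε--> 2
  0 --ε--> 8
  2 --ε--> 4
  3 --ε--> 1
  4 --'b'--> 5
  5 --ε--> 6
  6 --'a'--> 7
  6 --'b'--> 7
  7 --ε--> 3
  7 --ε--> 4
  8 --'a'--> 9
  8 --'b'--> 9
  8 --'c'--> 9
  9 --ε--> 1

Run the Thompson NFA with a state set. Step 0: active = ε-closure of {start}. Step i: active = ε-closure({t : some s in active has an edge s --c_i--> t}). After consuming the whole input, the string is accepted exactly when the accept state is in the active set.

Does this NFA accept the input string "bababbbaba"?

S₀ = ε-closure({0}) = {0,2,4,8}
'b' @ 1: {1,5,6,9}  [accepting]
'a' @ 2: {1,3,4,7}  [accepting]
'b' @ 3: {5,6}
'a' @ 4: {1,3,4,7}  [accepting]
'b' @ 5: {5,6}
'b' @ 6: {1,3,4,7}  [accepting]
'b' @ 7: {5,6}
'a' @ 8: {1,3,4,7}  [accepting]
'b' @ 9: {5,6}
'a' @ 10: {1,3,4,7}  [accepting]
after full input: {1,3,4,7}  (accept=1 in)

Answer: ACCEPT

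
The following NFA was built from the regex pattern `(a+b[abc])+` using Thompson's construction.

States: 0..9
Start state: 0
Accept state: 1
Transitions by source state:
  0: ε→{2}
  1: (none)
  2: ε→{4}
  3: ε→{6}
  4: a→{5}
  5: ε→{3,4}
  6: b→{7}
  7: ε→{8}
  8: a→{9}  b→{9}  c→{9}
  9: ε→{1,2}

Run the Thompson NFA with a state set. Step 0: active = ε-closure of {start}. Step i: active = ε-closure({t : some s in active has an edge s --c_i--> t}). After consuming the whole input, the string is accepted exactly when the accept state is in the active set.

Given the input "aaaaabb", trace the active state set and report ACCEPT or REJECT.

Answer: ACCEPT

Steps:
start: ε-closure({0}) = {0,2,4}
'a' @ 1: {3,4,5,6}
'a' @ 2: {3,4,5,6}
'a' @ 3: {3,4,5,6}
'a' @ 4: {3,4,5,6}
'a' @ 5: {3,4,5,6}
'b' @ 6: {7,8}
'b' @ 7: {1,2,4,9}  ✓accept
after full input: {1,2,4,9}  (accept=1 in)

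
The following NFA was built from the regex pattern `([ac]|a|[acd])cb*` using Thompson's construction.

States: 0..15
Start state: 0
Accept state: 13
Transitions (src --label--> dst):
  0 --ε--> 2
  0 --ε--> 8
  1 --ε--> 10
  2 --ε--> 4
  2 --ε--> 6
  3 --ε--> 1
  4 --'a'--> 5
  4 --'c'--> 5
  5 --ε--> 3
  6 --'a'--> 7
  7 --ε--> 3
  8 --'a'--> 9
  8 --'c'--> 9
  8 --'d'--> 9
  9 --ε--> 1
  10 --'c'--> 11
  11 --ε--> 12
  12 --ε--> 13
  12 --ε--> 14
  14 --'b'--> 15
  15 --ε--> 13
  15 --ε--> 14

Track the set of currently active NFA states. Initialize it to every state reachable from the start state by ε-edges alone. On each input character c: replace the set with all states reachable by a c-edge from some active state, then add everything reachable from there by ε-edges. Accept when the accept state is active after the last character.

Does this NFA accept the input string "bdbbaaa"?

initial (ε-close {0}): {0,2,4,6,8}
'b' @ 1: {}  — state set empty
rest 'dbbaaa' ignored (set empty)
end set {} — state 13 not in

Answer: REJECT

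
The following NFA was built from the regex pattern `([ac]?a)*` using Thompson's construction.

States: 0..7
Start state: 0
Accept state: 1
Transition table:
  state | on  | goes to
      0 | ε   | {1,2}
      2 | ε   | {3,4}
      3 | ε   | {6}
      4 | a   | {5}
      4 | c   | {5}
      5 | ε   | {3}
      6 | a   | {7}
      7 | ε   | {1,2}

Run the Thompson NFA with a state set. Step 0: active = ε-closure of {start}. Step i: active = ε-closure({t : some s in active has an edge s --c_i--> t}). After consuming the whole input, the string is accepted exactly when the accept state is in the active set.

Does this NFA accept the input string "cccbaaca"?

start: ε-closure({0}) = {0,1,2,3,4,6}
'c' @ 1: {3,5,6}
'c' @ 2: {}  — dead — no transitions
rest 'cbaaca' ignored (set empty)
final: {}; accept 1 not in set

Answer: REJECT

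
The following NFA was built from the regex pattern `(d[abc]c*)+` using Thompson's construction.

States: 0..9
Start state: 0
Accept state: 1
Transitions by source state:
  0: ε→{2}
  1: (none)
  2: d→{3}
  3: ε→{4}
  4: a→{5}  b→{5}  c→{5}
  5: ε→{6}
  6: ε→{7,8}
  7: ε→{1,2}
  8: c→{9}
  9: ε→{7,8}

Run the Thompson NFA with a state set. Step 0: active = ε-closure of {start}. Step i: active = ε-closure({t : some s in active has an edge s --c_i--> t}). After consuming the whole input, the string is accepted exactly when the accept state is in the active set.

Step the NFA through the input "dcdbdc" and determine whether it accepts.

Answer: ACCEPT

Trace:
S₀ = ε-closure({0}) = {0,2}
'd' @ 1: {3,4}
'c' @ 2: {1,2,5,6,7,8}  [accepting]
'd' @ 3: {3,4}
'b' @ 4: {1,2,5,6,7,8}  [accepting]
'd' @ 5: {3,4}
'c' @ 6: {1,2,5,6,7,8}  [accepting]
end set {1,2,5,6,7,8} — state 1 in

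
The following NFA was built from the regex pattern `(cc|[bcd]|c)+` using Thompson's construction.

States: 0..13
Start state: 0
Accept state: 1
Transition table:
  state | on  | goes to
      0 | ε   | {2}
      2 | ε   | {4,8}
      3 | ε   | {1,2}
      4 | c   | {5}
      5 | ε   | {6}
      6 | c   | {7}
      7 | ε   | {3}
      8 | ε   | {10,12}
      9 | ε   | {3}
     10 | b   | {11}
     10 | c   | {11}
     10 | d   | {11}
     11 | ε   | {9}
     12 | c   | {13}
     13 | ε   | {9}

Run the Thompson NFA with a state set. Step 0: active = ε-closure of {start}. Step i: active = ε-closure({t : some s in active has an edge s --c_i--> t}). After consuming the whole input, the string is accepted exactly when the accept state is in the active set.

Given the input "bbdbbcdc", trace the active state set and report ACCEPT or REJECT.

Answer: ACCEPT

Derivation:
S₀ = ε-closure({0}) = {0,2,4,8,10,12}
'b' @ 1: {1,2,3,4,8,9,10,11,12}  [accepting]
'b' @ 2: {1,2,3,4,8,9,10,11,12}  [accepting]
'd' @ 3: {1,2,3,4,8,9,10,11,12}  [accepting]
'b' @ 4: {1,2,3,4,8,9,10,11,12}  [accepting]
'b' @ 5: {1,2,3,4,8,9,10,11,12}  [accepting]
'c' @ 6: {1,2,3,4,5,6,8,9,10,11,12,13}  [accepting]
'd' @ 7: {1,2,3,4,8,9,10,11,12}  [accepting]
'c' @ 8: {1,2,3,4,5,6,8,9,10,11,12,13}  [accepting]
after full input: {1,2,3,4,5,6,8,9,10,11,12,13}  (accept=1 in)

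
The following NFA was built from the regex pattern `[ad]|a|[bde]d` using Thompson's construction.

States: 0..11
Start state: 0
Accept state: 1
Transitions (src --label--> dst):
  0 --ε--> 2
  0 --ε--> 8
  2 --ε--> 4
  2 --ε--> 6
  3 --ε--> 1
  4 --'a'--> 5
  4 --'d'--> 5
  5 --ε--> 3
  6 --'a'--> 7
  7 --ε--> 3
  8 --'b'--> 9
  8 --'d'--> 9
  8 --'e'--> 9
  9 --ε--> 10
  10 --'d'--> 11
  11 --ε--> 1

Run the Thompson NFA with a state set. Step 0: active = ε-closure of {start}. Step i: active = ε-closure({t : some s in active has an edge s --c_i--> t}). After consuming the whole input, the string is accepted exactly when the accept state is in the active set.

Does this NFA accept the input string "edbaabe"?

Answer: REJECT

Derivation:
initial (ε-close {0}): {0,2,4,6,8}
'e' @ 1: {9,10}
'd' @ 2: {1,11}  ✓accept
'b' @ 3: {}  — no active states
rest 'aabe' ignored (set empty)
end set {} — state 1 not in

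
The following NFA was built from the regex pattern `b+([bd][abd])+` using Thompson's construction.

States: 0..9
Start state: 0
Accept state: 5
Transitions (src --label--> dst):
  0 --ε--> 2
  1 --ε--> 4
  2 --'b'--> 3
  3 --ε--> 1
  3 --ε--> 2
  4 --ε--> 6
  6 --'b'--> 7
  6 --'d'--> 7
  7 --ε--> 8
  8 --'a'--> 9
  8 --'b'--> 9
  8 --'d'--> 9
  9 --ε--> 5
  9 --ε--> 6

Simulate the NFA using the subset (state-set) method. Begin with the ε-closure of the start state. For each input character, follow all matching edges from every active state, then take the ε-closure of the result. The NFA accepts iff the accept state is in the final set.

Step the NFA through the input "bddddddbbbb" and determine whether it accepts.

Answer: ACCEPT

Derivation:
initial (ε-close {0}): {0,2}
'b' @ 1: {1,2,3,4,6}
'd' @ 2: {7,8}
'd' @ 3: {5,6,9}  ✓accept
'd' @ 4: {7,8}
'd' @ 5: {5,6,9}  ✓accept
'd' @ 6: {7,8}
'd' @ 7: {5,6,9}  ✓accept
'b' @ 8: {7,8}
'b' @ 9: {5,6,9}  ✓accept
'b' @ 10: {7,8}
'b' @ 11: {5,6,9}  ✓accept
final: {5,6,9}; accept 5 in set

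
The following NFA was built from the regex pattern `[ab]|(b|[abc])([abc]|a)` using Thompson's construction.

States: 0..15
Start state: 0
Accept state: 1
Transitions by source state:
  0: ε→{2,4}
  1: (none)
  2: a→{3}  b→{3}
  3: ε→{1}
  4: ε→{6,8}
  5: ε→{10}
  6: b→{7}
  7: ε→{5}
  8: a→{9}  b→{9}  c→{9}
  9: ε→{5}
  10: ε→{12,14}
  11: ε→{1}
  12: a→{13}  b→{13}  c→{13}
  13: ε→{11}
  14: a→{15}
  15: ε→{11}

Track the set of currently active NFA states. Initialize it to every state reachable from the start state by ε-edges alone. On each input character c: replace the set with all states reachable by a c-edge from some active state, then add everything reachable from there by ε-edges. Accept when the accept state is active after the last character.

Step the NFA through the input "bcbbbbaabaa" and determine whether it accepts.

start: ε-closure({0}) = {0,2,4,6,8}
'b' @ 1: {1,3,5,7,9,10,12,14}  [accepting]
'c' @ 2: {1,11,13}  [accepting]
'b' @ 3: {}  — no active states
rest 'bbbaabaa' ignored (set empty)
end set {} — state 1 not in

Answer: REJECT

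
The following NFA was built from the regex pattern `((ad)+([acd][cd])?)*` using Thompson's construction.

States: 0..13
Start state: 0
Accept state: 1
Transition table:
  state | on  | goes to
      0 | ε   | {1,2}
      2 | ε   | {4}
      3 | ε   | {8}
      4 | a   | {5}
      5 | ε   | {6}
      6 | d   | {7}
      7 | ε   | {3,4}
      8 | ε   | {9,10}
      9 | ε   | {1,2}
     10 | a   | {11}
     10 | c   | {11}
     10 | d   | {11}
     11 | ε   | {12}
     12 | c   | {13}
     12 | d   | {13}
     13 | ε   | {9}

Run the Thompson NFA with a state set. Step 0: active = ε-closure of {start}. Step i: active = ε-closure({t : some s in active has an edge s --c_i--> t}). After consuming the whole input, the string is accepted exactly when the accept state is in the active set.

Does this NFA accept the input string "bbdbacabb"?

S₀ = ε-closure({0}) = {0,1,2,4}
'b' @ 1: {}  — dead — no transitions
rest 'bdbacabb' ignored (set empty)
final: {}; accept 1 not in set

Answer: REJECT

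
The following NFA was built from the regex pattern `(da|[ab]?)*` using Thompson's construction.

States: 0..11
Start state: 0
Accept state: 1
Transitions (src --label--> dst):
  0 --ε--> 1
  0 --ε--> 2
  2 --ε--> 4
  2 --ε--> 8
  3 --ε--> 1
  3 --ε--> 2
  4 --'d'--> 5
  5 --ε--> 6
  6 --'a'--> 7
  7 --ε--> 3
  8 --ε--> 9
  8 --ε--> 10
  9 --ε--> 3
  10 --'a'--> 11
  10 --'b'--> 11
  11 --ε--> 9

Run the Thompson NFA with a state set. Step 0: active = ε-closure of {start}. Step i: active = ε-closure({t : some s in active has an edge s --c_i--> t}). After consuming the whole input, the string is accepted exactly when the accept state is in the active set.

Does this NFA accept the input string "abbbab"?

initial (ε-close {0}): {0,1,2,3,4,8,9,10}
'a' @ 1: {1,2,3,4,8,9,10,11}  [accepting]
'b' @ 2: {1,2,3,4,8,9,10,11}  [accepting]
'b' @ 3: {1,2,3,4,8,9,10,11}  [accepting]
'b' @ 4: {1,2,3,4,8,9,10,11}  [accepting]
'a' @ 5: {1,2,3,4,8,9,10,11}  [accepting]
'b' @ 6: {1,2,3,4,8,9,10,11}  [accepting]
final: {1,2,3,4,8,9,10,11}; accept 1 in set

Answer: ACCEPT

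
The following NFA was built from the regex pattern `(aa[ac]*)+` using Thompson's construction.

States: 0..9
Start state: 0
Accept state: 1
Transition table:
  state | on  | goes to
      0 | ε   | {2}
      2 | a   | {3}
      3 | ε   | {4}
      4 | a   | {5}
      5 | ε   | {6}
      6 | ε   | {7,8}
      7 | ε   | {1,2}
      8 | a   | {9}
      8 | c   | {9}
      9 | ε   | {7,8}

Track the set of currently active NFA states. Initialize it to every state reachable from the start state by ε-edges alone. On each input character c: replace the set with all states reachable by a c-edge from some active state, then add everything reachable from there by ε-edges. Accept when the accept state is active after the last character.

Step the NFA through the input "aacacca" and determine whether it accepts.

Answer: ACCEPT

Trace:
initial (ε-close {0}): {0,2}
'a' @ 1: {3,4}
'a' @ 2: {1,2,5,6,7,8}  ✓accept
'c' @ 3: {1,2,7,8,9}  ✓accept
'a' @ 4: {1,2,3,4,7,8,9}  ✓accept
'c' @ 5: {1,2,7,8,9}  ✓accept
'c' @ 6: {1,2,7,8,9}  ✓accept
'a' @ 7: {1,2,3,4,7,8,9}  ✓accept
end set {1,2,3,4,7,8,9} — state 1 in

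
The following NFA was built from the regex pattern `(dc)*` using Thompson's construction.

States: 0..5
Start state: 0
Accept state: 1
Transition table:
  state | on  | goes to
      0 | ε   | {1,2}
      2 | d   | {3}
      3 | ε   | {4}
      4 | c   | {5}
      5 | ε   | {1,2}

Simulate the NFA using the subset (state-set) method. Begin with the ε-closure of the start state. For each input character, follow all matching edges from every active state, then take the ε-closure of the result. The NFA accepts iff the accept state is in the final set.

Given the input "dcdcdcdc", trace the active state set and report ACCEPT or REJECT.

Answer: ACCEPT

Steps:
initial (ε-close {0}): {0,1,2}
'd' @ 1: {3,4}
'c' @ 2: {1,2,5}  ✓accept
'd' @ 3: {3,4}
'c' @ 4: {1,2,5}  ✓accept
'd' @ 5: {3,4}
'c' @ 6: {1,2,5}  ✓accept
'd' @ 7: {3,4}
'c' @ 8: {1,2,5}  ✓accept
final: {1,2,5}; accept 1 in set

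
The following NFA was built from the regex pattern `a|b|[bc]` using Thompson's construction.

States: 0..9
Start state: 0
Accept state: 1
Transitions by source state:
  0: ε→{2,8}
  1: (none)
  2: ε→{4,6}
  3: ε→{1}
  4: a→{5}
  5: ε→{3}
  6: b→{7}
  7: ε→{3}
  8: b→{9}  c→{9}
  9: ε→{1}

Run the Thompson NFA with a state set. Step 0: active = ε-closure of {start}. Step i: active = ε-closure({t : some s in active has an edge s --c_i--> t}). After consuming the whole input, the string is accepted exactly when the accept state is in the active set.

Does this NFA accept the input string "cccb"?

initial (ε-close {0}): {0,2,4,6,8}
'c' @ 1: {1,9}  [accepting]
'c' @ 2: {}  — dead — no transitions
rest 'cb' ignored (set empty)
end set {} — state 1 not in

Answer: REJECT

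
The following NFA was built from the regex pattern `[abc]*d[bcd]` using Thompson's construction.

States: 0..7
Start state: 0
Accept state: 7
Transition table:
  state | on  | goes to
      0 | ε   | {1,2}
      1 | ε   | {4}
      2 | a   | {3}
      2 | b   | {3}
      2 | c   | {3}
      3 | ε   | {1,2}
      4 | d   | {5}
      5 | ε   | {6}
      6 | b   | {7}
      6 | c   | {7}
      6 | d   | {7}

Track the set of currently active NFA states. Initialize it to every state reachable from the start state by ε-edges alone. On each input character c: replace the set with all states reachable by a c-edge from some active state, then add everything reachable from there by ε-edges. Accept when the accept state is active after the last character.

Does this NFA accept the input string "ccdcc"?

S₀ = ε-closure({0}) = {0,1,2,4}
'c' @ 1: {1,2,3,4}
'c' @ 2: {1,2,3,4}
'd' @ 3: {5,6}
'c' @ 4: {7}  [accepting]
'c' @ 5: {}  — state set empty
end set {} — state 7 not in

Answer: REJECT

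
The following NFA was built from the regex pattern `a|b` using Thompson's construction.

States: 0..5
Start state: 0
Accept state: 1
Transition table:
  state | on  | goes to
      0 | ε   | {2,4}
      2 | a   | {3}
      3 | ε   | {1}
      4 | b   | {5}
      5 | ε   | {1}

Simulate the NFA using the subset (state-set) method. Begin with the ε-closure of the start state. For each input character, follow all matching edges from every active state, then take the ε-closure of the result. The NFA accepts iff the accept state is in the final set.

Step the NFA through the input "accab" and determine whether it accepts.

start: ε-closure({0}) = {0,2,4}
'a' @ 1: {1,3}  (accept∈set)
'c' @ 2: {}  — state set empty
rest 'cab' ignored (set empty)
final: {}; accept 1 not in set

Answer: REJECT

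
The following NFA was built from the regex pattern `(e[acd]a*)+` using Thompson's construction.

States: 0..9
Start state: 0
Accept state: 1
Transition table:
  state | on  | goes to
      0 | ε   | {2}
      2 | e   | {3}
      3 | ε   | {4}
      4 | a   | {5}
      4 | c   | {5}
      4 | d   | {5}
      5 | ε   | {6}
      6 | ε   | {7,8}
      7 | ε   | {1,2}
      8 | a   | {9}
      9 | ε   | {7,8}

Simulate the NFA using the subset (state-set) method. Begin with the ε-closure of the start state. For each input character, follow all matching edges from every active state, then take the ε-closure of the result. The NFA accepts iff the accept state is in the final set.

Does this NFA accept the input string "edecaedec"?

Answer: ACCEPT

Derivation:
S₀ = ε-closure({0}) = {0,2}
'e' @ 1: {3,4}
'd' @ 2: {1,2,5,6,7,8}  ✓accept
'e' @ 3: {3,4}
'c' @ 4: {1,2,5,6,7,8}  ✓accept
'a' @ 5: {1,2,7,8,9}  ✓accept
'e' @ 6: {3,4}
'd' @ 7: {1,2,5,6,7,8}  ✓accept
'e' @ 8: {3,4}
'c' @ 9: {1,2,5,6,7,8}  ✓accept
final: {1,2,5,6,7,8}; accept 1 in set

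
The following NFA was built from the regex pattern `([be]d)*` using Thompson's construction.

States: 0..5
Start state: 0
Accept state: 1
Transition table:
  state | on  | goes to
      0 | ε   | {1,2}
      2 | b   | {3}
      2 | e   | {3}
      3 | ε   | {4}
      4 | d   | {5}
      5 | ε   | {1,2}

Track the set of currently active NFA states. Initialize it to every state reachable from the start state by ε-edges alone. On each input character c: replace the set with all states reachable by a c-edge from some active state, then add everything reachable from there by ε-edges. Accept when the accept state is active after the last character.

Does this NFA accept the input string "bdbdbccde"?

Answer: REJECT

Steps:
S₀ = ε-closure({0}) = {0,1,2}
'b' @ 1: {3,4}
'd' @ 2: {1,2,5}  [accepting]
'b' @ 3: {3,4}
'd' @ 4: {1,2,5}  [accepting]
'b' @ 5: {3,4}
'c' @ 6: {}  — state set empty
rest 'cde' ignored (set empty)
after full input: {}  (accept=1 not in)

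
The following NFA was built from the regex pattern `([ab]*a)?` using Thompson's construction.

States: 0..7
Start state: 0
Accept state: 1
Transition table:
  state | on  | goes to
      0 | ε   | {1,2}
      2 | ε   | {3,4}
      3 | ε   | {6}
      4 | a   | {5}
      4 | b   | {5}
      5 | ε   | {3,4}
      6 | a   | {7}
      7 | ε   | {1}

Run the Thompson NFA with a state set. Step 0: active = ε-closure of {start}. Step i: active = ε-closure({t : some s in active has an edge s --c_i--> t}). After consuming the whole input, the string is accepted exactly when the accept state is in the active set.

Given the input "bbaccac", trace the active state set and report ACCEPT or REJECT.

Answer: REJECT

Derivation:
start: ε-closure({0}) = {0,1,2,3,4,6}
'b' @ 1: {3,4,5,6}
'b' @ 2: {3,4,5,6}
'a' @ 3: {1,3,4,5,6,7}  ✓accept
'c' @ 4: {}  — no active states
rest 'cac' ignored (set empty)
after full input: {}  (accept=1 not in)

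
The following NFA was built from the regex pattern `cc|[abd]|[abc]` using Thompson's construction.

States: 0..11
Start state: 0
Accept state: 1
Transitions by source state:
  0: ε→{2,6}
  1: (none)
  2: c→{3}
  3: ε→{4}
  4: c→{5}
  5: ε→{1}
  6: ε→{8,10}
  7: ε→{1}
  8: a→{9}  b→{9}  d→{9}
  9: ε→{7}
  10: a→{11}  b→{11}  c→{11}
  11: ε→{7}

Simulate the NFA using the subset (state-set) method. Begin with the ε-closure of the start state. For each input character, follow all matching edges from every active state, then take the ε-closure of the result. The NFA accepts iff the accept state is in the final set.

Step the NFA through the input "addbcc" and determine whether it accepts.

initial (ε-close {0}): {0,2,6,8,10}
'a' @ 1: {1,7,9,11}  ✓accept
'd' @ 2: {}  — dead — no transitions
rest 'dbcc' ignored (set empty)
after full input: {}  (accept=1 not in)

Answer: REJECT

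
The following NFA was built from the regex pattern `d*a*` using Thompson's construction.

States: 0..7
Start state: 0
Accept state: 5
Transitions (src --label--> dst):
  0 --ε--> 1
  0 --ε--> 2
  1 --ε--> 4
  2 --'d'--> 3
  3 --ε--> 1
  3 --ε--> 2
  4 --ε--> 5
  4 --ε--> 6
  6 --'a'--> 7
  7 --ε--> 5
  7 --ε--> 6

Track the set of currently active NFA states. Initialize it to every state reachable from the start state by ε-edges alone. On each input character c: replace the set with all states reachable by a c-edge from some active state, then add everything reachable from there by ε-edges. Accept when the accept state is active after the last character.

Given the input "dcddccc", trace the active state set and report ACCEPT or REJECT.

Answer: REJECT

Steps:
S₀ = ε-closure({0}) = {0,1,2,4,5,6}
'd' @ 1: {1,2,3,4,5,6}  ✓accept
'c' @ 2: {}  — no active states
rest 'ddccc' ignored (set empty)
after full input: {}  (accept=5 not in)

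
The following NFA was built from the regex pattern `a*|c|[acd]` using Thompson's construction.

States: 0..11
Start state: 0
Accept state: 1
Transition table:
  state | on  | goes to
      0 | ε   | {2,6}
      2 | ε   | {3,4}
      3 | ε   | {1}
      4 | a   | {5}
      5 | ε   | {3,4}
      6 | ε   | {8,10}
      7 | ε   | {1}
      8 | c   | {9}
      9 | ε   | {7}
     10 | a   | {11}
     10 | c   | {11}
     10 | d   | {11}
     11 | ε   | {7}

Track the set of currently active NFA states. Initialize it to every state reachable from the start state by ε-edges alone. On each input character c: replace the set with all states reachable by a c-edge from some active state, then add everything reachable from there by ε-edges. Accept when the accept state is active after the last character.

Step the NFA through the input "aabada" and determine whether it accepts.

start: ε-closure({0}) = {0,1,2,3,4,6,8,10}
'a' @ 1: {1,3,4,5,7,11}  (accept∈set)
'a' @ 2: {1,3,4,5}  (accept∈set)
'b' @ 3: {}  — dead — no transitions
rest 'ada' ignored (set empty)
after full input: {}  (accept=1 not in)

Answer: REJECT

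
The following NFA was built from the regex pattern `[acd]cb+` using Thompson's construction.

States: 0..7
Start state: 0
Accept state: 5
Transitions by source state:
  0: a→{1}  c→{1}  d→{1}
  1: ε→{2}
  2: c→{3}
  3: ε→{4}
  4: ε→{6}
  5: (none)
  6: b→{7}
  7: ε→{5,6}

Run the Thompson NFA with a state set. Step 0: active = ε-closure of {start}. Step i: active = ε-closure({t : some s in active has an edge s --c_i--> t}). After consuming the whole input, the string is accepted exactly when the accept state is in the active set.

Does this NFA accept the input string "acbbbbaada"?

Answer: REJECT

Derivation:
initial (ε-close {0}): {0}
'a' @ 1: {1,2}
'c' @ 2: {3,4,6}
'b' @ 3: {5,6,7}  ✓accept
'b' @ 4: {5,6,7}  ✓accept
'b' @ 5: {5,6,7}  ✓accept
'b' @ 6: {5,6,7}  ✓accept
'a' @ 7: {}  — no active states
rest 'ada' ignored (set empty)
after full input: {}  (accept=5 not in)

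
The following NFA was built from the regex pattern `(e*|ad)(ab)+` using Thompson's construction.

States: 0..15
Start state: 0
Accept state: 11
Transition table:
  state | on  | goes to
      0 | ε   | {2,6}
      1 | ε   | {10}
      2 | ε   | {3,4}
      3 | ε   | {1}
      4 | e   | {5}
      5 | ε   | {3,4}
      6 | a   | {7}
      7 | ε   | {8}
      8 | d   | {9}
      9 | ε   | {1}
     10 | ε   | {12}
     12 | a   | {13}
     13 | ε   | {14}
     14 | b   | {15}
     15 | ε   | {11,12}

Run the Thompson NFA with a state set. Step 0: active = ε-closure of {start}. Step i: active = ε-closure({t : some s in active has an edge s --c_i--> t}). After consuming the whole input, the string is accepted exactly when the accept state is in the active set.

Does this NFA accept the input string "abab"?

Answer: ACCEPT

Steps:
start: ε-closure({0}) = {0,1,2,3,4,6,10,12}
'a' @ 1: {7,8,13,14}
'b' @ 2: {11,12,15}  ✓accept
'a' @ 3: {13,14}
'b' @ 4: {11,12,15}  ✓accept
final: {11,12,15}; accept 11 in set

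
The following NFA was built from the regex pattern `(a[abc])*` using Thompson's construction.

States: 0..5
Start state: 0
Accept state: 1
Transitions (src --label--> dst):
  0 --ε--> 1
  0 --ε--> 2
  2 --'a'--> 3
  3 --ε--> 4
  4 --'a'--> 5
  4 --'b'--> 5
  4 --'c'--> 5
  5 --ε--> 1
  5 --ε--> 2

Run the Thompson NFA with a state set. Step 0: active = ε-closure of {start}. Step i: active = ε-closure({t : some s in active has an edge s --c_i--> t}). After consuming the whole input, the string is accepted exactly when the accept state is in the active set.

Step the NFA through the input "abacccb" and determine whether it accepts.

Answer: REJECT

Steps:
S₀ = ε-closure({0}) = {0,1,2}
'a' @ 1: {3,4}
'b' @ 2: {1,2,5}  (accept∈set)
'a' @ 3: {3,4}
'c' @ 4: {1,2,5}  (accept∈set)
'c' @ 5: {}  — state set empty
rest 'cb' ignored (set empty)
after full input: {}  (accept=1 not in)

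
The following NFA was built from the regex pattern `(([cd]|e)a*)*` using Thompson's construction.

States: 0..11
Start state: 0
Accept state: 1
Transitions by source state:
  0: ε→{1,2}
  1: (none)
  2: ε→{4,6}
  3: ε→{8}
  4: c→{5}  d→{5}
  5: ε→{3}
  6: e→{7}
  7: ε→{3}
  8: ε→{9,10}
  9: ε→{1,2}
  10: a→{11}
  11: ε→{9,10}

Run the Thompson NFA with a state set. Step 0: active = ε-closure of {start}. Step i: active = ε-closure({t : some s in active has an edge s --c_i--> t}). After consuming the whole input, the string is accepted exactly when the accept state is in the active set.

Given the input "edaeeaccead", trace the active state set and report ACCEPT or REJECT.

start: ε-closure({0}) = {0,1,2,4,6}
'e' @ 1: {1,2,3,4,6,7,8,9,10}  [accepting]
'd' @ 2: {1,2,3,4,5,6,8,9,10}  [accepting]
'a' @ 3: {1,2,4,6,9,10,11}  [accepting]
'e' @ 4: {1,2,3,4,6,7,8,9,10}  [accepting]
'e' @ 5: {1,2,3,4,6,7,8,9,10}  [accepting]
'a' @ 6: {1,2,4,6,9,10,11}  [accepting]
'c' @ 7: {1,2,3,4,5,6,8,9,10}  [accepting]
'c' @ 8: {1,2,3,4,5,6,8,9,10}  [accepting]
'e' @ 9: {1,2,3,4,6,7,8,9,10}  [accepting]
'a' @ 10: {1,2,4,6,9,10,11}  [accepting]
'd' @ 11: {1,2,3,4,5,6,8,9,10}  [accepting]
final: {1,2,3,4,5,6,8,9,10}; accept 1 in set

Answer: ACCEPT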